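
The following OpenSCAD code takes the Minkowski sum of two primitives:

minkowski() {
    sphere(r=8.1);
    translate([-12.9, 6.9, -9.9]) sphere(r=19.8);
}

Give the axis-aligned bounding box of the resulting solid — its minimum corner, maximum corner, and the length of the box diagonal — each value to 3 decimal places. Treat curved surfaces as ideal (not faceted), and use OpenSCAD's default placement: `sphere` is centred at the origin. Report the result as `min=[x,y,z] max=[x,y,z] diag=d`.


A = translate([-12.9, 6.9, -9.9]) sphere(r=19.8) → bbox [-32.7,-12.9,-29.7] .. [6.9,26.7,9.9]
B = sphere(r=8.1) → bbox [-8.1,-8.1,-8.1] .. [8.1,8.1,8.1]
lo = A.lo+B.lo = [-32.7-8.1, -12.9-8.1, -29.7-8.1] = [-40.800,-21.000,-37.800]
hi = A.hi+B.hi = [6.9+8.1, 26.7+8.1, 9.9+8.1] = [15.000,34.800,18.000]
diag = √(55.8²+55.8²+55.8²) = √9340.92 = 96.648

min=[-40.800,-21.000,-37.800] max=[15.000,34.800,18.000] diag=96.648


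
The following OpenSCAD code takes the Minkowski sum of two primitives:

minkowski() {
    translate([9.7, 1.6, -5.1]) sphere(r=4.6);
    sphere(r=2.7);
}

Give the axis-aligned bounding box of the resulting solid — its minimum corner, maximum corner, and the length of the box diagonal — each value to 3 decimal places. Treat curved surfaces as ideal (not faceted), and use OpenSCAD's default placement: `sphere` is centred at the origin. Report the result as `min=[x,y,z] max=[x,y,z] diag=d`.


A = translate([9.7, 1.6, -5.1]) sphere(r=4.6) → bbox [5.1,-3,-9.7] .. [14.3,6.2,-0.5]
B = sphere(r=2.7) → bbox [-2.7,-2.7,-2.7] .. [2.7,2.7,2.7]
lo = A.lo+B.lo = [5.1-2.7, -3-2.7, -9.7-2.7] = [2.400,-5.700,-12.400]
hi = A.hi+B.hi = [14.3+2.7, 6.2+2.7, -0.5+2.7] = [17.000,8.900,2.200]
diag = √(14.6²+14.6²+14.6²) = √639.48 = 25.288

min=[2.400,-5.700,-12.400] max=[17.000,8.900,2.200] diag=25.288


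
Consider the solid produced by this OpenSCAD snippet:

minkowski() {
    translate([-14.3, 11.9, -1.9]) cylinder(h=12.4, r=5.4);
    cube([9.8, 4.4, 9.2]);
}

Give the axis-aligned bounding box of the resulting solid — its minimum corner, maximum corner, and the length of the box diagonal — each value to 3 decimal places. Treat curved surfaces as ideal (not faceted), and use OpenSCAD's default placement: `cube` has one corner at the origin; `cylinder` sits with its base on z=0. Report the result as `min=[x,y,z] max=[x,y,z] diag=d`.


A = translate([-14.3, 11.9, -1.9]) cylinder(h=12.4, r=5.4) → bbox [-19.7,6.5,-1.9] .. [-8.9,17.3,10.5]
B = cube([9.8, 4.4, 9.2]) → bbox [0,0,0] .. [9.8,4.4,9.2]
lo = A.lo+B.lo = [-19.7+0, 6.5+0, -1.9+0] = [-19.700,6.500,-1.900]
hi = A.hi+B.hi = [-8.9+9.8, 17.3+4.4, 10.5+9.2] = [0.900,21.700,19.700]
diag = √(20.6²+15.2²+21.6²) = √1121.96 = 33.496

min=[-19.700,6.500,-1.900] max=[0.900,21.700,19.700] diag=33.496


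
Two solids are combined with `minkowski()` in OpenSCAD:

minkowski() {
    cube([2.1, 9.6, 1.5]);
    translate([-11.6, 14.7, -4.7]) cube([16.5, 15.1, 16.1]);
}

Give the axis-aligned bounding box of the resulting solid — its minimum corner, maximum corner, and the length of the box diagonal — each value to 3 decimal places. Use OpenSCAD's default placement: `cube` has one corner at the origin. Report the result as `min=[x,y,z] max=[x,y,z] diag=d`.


min=[-11.600,14.700,-4.700] max=[7.000,39.400,12.900] diag=35.578

A = translate([-11.6, 14.7, -4.7]) cube([16.5, 15.1, 16.1]) → bbox [-11.6,14.7,-4.7] .. [4.9,29.8,11.4]
B = cube([2.1, 9.6, 1.5]) → bbox [0,0,0] .. [2.1,9.6,1.5]
lo = A.lo+B.lo = [-11.6+0, 14.7+0, -4.7+0] = [-11.600,14.700,-4.700]
hi = A.hi+B.hi = [4.9+2.1, 29.8+9.6, 11.4+1.5] = [7.000,39.400,12.900]
diag = √(18.6²+24.7²+17.6²) = √1265.81 = 35.578


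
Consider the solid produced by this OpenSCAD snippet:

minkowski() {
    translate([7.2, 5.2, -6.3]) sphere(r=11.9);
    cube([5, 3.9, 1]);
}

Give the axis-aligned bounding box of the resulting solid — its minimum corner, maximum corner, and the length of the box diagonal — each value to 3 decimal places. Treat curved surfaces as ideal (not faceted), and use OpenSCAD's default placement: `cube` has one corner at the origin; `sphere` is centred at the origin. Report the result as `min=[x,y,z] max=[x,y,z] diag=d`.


min=[-4.700,-6.700,-18.200] max=[24.100,21.000,6.600] diag=47.029

A = translate([7.2, 5.2, -6.3]) sphere(r=11.9) → bbox [-4.7,-6.7,-18.2] .. [19.1,17.1,5.6]
B = cube([5, 3.9, 1]) → bbox [0,0,0] .. [5,3.9,1]
lo = A.lo+B.lo = [-4.7+0, -6.7+0, -18.2+0] = [-4.700,-6.700,-18.200]
hi = A.hi+B.hi = [19.1+5, 17.1+3.9, 5.6+1] = [24.100,21.000,6.600]
diag = √(28.8²+27.7²+24.8²) = √2211.77 = 47.029


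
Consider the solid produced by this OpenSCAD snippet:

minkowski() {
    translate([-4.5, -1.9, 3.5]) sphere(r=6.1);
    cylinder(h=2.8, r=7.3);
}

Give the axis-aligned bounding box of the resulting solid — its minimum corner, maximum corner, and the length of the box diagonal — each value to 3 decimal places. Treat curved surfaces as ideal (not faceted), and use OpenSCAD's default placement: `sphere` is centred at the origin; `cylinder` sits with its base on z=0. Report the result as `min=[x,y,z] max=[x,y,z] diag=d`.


min=[-17.900,-15.300,-2.600] max=[8.900,11.500,12.400] diag=40.761

A = translate([-4.5, -1.9, 3.5]) sphere(r=6.1) → bbox [-10.6,-8,-2.6] .. [1.6,4.2,9.6]
B = cylinder(h=2.8, r=7.3) → bbox [-7.3,-7.3,0] .. [7.3,7.3,2.8]
lo = A.lo+B.lo = [-10.6-7.3, -8-7.3, -2.6+0] = [-17.900,-15.300,-2.600]
hi = A.hi+B.hi = [1.6+7.3, 4.2+7.3, 9.6+2.8] = [8.900,11.500,12.400]
diag = √(26.8²+26.8²+15²) = √1661.48 = 40.761


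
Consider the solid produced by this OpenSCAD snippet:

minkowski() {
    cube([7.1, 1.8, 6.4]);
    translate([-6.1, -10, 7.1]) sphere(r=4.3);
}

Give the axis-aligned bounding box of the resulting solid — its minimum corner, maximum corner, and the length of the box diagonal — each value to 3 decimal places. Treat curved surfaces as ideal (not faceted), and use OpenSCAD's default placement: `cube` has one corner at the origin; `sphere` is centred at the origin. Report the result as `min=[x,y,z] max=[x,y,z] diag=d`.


min=[-10.400,-14.300,2.800] max=[5.300,-3.900,17.800] diag=24.076

A = translate([-6.1, -10, 7.1]) sphere(r=4.3) → bbox [-10.4,-14.3,2.8] .. [-1.8,-5.7,11.4]
B = cube([7.1, 1.8, 6.4]) → bbox [0,0,0] .. [7.1,1.8,6.4]
lo = A.lo+B.lo = [-10.4+0, -14.3+0, 2.8+0] = [-10.400,-14.300,2.800]
hi = A.hi+B.hi = [-1.8+7.1, -5.7+1.8, 11.4+6.4] = [5.300,-3.900,17.800]
diag = √(15.7²+10.4²+15²) = √579.65 = 24.076


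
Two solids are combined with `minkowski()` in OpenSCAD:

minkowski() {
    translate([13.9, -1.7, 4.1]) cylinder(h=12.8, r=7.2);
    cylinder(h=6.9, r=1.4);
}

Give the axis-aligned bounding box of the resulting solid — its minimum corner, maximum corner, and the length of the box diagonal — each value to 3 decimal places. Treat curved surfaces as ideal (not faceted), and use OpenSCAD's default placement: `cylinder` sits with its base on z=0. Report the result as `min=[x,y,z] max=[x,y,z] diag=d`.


A = translate([13.9, -1.7, 4.1]) cylinder(h=12.8, r=7.2) → bbox [6.7,-8.9,4.1] .. [21.1,5.5,16.9]
B = cylinder(h=6.9, r=1.4) → bbox [-1.4,-1.4,0] .. [1.4,1.4,6.9]
lo = A.lo+B.lo = [6.7-1.4, -8.9-1.4, 4.1+0] = [5.300,-10.300,4.100]
hi = A.hi+B.hi = [21.1+1.4, 5.5+1.4, 16.9+6.9] = [22.500,6.900,23.800]
diag = √(17.2²+17.2²+19.7²) = √979.77 = 31.301

min=[5.300,-10.300,4.100] max=[22.500,6.900,23.800] diag=31.301


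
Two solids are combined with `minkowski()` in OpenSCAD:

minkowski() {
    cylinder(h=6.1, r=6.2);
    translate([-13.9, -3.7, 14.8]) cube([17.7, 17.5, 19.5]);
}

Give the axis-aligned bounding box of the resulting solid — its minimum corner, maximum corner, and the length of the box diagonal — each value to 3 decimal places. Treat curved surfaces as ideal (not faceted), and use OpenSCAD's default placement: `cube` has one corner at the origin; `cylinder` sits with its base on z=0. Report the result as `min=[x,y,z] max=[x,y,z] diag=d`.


min=[-20.100,-9.900,14.800] max=[10.000,20.000,40.400] diag=49.552

A = translate([-13.9, -3.7, 14.8]) cube([17.7, 17.5, 19.5]) → bbox [-13.9,-3.7,14.8] .. [3.8,13.8,34.3]
B = cylinder(h=6.1, r=6.2) → bbox [-6.2,-6.2,0] .. [6.2,6.2,6.1]
lo = A.lo+B.lo = [-13.9-6.2, -3.7-6.2, 14.8+0] = [-20.100,-9.900,14.800]
hi = A.hi+B.hi = [3.8+6.2, 13.8+6.2, 34.3+6.1] = [10.000,20.000,40.400]
diag = √(30.1²+29.9²+25.6²) = √2455.38 = 49.552


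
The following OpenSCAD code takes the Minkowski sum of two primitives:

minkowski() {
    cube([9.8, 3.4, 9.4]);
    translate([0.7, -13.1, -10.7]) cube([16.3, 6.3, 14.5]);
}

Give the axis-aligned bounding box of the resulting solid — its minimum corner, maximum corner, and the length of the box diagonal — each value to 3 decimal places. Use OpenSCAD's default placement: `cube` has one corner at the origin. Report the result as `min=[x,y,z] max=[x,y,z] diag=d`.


A = translate([0.7, -13.1, -10.7]) cube([16.3, 6.3, 14.5]) → bbox [0.7,-13.1,-10.7] .. [17,-6.8,3.8]
B = cube([9.8, 3.4, 9.4]) → bbox [0,0,0] .. [9.8,3.4,9.4]
lo = A.lo+B.lo = [0.7+0, -13.1+0, -10.7+0] = [0.700,-13.100,-10.700]
hi = A.hi+B.hi = [17+9.8, -6.8+3.4, 3.8+9.4] = [26.800,-3.400,13.200]
diag = √(26.1²+9.7²+23.9²) = √1346.51 = 36.695

min=[0.700,-13.100,-10.700] max=[26.800,-3.400,13.200] diag=36.695


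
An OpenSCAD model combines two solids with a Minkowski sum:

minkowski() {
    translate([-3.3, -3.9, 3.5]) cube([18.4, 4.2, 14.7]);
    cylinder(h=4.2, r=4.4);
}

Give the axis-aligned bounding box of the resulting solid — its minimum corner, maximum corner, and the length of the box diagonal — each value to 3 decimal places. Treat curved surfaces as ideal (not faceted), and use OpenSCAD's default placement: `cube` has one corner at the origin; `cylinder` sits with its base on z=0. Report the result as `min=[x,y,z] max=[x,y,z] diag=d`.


A = translate([-3.3, -3.9, 3.5]) cube([18.4, 4.2, 14.7]) → bbox [-3.3,-3.9,3.5] .. [15.1,0.3,18.2]
B = cylinder(h=4.2, r=4.4) → bbox [-4.4,-4.4,0] .. [4.4,4.4,4.2]
lo = A.lo+B.lo = [-3.3-4.4, -3.9-4.4, 3.5+0] = [-7.700,-8.300,3.500]
hi = A.hi+B.hi = [15.1+4.4, 0.3+4.4, 18.2+4.2] = [19.500,4.700,22.400]
diag = √(27.2²+13²+18.9²) = √1266.05 = 35.582

min=[-7.700,-8.300,3.500] max=[19.500,4.700,22.400] diag=35.582


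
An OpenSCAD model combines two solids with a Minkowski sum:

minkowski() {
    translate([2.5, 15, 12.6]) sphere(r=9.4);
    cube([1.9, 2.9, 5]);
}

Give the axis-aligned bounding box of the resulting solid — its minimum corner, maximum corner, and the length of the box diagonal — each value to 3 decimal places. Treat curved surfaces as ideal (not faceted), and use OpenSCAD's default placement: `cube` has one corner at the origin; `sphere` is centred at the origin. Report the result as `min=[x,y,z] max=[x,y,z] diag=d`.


A = translate([2.5, 15, 12.6]) sphere(r=9.4) → bbox [-6.9,5.6,3.2] .. [11.9,24.4,22]
B = cube([1.9, 2.9, 5]) → bbox [0,0,0] .. [1.9,2.9,5]
lo = A.lo+B.lo = [-6.9+0, 5.6+0, 3.2+0] = [-6.900,5.600,3.200]
hi = A.hi+B.hi = [11.9+1.9, 24.4+2.9, 22+5] = [13.800,27.300,27.000]
diag = √(20.7²+21.7²+23.8²) = √1465.82 = 38.286

min=[-6.900,5.600,3.200] max=[13.800,27.300,27.000] diag=38.286


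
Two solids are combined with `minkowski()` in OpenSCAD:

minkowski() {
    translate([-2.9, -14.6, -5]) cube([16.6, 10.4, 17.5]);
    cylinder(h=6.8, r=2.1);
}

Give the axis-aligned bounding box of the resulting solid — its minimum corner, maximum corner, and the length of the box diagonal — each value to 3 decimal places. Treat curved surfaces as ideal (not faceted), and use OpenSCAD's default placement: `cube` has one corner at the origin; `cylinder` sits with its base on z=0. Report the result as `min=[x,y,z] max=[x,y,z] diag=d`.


min=[-5.000,-16.700,-5.000] max=[15.800,-2.100,19.300] diag=35.161

A = translate([-2.9, -14.6, -5]) cube([16.6, 10.4, 17.5]) → bbox [-2.9,-14.6,-5] .. [13.7,-4.2,12.5]
B = cylinder(h=6.8, r=2.1) → bbox [-2.1,-2.1,0] .. [2.1,2.1,6.8]
lo = A.lo+B.lo = [-2.9-2.1, -14.6-2.1, -5+0] = [-5.000,-16.700,-5.000]
hi = A.hi+B.hi = [13.7+2.1, -4.2+2.1, 12.5+6.8] = [15.800,-2.100,19.300]
diag = √(20.8²+14.6²+24.3²) = √1236.29 = 35.161


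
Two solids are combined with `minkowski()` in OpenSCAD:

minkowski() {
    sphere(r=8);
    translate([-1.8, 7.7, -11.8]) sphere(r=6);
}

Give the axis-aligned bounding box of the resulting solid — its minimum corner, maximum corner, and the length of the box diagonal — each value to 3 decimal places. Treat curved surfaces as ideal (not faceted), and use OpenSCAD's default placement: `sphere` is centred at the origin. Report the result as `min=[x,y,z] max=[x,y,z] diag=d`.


A = translate([-1.8, 7.7, -11.8]) sphere(r=6) → bbox [-7.8,1.7,-17.8] .. [4.2,13.7,-5.8]
B = sphere(r=8) → bbox [-8,-8,-8] .. [8,8,8]
lo = A.lo+B.lo = [-7.8-8, 1.7-8, -17.8-8] = [-15.800,-6.300,-25.800]
hi = A.hi+B.hi = [4.2+8, 13.7+8, -5.8+8] = [12.200,21.700,2.200]
diag = √(28²+28²+28²) = √2352 = 48.497

min=[-15.800,-6.300,-25.800] max=[12.200,21.700,2.200] diag=48.497


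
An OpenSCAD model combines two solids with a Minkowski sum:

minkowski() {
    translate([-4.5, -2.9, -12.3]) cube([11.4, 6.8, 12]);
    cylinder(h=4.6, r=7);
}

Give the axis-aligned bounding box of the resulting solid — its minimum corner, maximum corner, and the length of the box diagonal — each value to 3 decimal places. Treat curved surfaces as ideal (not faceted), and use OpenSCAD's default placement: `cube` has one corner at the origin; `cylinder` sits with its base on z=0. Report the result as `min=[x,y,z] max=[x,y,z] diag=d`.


A = translate([-4.5, -2.9, -12.3]) cube([11.4, 6.8, 12]) → bbox [-4.5,-2.9,-12.3] .. [6.9,3.9,-0.3]
B = cylinder(h=4.6, r=7) → bbox [-7,-7,0] .. [7,7,4.6]
lo = A.lo+B.lo = [-4.5-7, -2.9-7, -12.3+0] = [-11.500,-9.900,-12.300]
hi = A.hi+B.hi = [6.9+7, 3.9+7, -0.3+4.6] = [13.900,10.900,4.300]
diag = √(25.4²+20.8²+16.6²) = √1353.36 = 36.788

min=[-11.500,-9.900,-12.300] max=[13.900,10.900,4.300] diag=36.788


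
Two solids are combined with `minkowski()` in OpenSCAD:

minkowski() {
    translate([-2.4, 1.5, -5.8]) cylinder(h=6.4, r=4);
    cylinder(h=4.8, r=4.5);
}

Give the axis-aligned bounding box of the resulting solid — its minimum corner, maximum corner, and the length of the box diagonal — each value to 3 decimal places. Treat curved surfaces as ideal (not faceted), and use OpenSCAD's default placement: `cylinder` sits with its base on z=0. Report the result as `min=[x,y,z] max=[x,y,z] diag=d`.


min=[-10.900,-7.000,-5.800] max=[6.100,10.000,5.400] diag=26.522

A = translate([-2.4, 1.5, -5.8]) cylinder(h=6.4, r=4) → bbox [-6.4,-2.5,-5.8] .. [1.6,5.5,0.6]
B = cylinder(h=4.8, r=4.5) → bbox [-4.5,-4.5,0] .. [4.5,4.5,4.8]
lo = A.lo+B.lo = [-6.4-4.5, -2.5-4.5, -5.8+0] = [-10.900,-7.000,-5.800]
hi = A.hi+B.hi = [1.6+4.5, 5.5+4.5, 0.6+4.8] = [6.100,10.000,5.400]
diag = √(17²+17²+11.2²) = √703.44 = 26.522


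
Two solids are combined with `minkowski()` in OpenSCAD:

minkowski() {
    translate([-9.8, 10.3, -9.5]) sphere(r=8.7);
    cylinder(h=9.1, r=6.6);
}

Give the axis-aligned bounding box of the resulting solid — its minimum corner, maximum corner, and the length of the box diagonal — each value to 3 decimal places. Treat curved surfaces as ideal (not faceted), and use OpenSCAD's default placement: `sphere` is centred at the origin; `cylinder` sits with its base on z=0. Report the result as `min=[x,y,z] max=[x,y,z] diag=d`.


A = translate([-9.8, 10.3, -9.5]) sphere(r=8.7) → bbox [-18.5,1.6,-18.2] .. [-1.1,19,-0.8]
B = cylinder(h=9.1, r=6.6) → bbox [-6.6,-6.6,0] .. [6.6,6.6,9.1]
lo = A.lo+B.lo = [-18.5-6.6, 1.6-6.6, -18.2+0] = [-25.100,-5.000,-18.200]
hi = A.hi+B.hi = [-1.1+6.6, 19+6.6, -0.8+9.1] = [5.500,25.600,8.300]
diag = √(30.6²+30.6²+26.5²) = √2574.97 = 50.744

min=[-25.100,-5.000,-18.200] max=[5.500,25.600,8.300] diag=50.744


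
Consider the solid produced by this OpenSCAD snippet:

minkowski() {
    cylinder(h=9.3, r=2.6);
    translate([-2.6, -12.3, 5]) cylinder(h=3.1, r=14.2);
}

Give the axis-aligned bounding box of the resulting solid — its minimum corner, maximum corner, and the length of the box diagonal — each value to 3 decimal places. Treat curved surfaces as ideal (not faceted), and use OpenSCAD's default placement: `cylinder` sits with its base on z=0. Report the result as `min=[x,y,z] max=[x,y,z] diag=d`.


min=[-19.400,-29.100,5.000] max=[14.200,4.500,17.400] diag=49.109

A = translate([-2.6, -12.3, 5]) cylinder(h=3.1, r=14.2) → bbox [-16.8,-26.5,5] .. [11.6,1.9,8.1]
B = cylinder(h=9.3, r=2.6) → bbox [-2.6,-2.6,0] .. [2.6,2.6,9.3]
lo = A.lo+B.lo = [-16.8-2.6, -26.5-2.6, 5+0] = [-19.400,-29.100,5.000]
hi = A.hi+B.hi = [11.6+2.6, 1.9+2.6, 8.1+9.3] = [14.200,4.500,17.400]
diag = √(33.6²+33.6²+12.4²) = √2411.68 = 49.109


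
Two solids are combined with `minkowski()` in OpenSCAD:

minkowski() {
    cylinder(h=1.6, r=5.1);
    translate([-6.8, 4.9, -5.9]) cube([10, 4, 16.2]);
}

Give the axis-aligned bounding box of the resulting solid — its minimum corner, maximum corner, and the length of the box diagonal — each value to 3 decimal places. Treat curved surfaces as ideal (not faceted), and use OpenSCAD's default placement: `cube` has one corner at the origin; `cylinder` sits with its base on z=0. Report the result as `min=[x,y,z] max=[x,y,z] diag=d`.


min=[-11.900,-0.200,-5.900] max=[8.300,14.000,11.900] diag=30.439

A = translate([-6.8, 4.9, -5.9]) cube([10, 4, 16.2]) → bbox [-6.8,4.9,-5.9] .. [3.2,8.9,10.3]
B = cylinder(h=1.6, r=5.1) → bbox [-5.1,-5.1,0] .. [5.1,5.1,1.6]
lo = A.lo+B.lo = [-6.8-5.1, 4.9-5.1, -5.9+0] = [-11.900,-0.200,-5.900]
hi = A.hi+B.hi = [3.2+5.1, 8.9+5.1, 10.3+1.6] = [8.300,14.000,11.900]
diag = √(20.2²+14.2²+17.8²) = √926.52 = 30.439


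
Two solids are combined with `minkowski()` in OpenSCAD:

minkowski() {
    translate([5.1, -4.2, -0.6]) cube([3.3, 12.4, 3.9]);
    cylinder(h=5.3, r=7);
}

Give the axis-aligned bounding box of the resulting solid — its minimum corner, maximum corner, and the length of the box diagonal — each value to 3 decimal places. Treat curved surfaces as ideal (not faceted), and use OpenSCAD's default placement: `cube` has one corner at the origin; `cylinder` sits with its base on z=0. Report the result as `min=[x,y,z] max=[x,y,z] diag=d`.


min=[-1.900,-11.200,-0.600] max=[15.400,15.200,8.600] diag=32.877

A = translate([5.1, -4.2, -0.6]) cube([3.3, 12.4, 3.9]) → bbox [5.1,-4.2,-0.6] .. [8.4,8.2,3.3]
B = cylinder(h=5.3, r=7) → bbox [-7,-7,0] .. [7,7,5.3]
lo = A.lo+B.lo = [5.1-7, -4.2-7, -0.6+0] = [-1.900,-11.200,-0.600]
hi = A.hi+B.hi = [8.4+7, 8.2+7, 3.3+5.3] = [15.400,15.200,8.600]
diag = √(17.3²+26.4²+9.2²) = √1080.89 = 32.877


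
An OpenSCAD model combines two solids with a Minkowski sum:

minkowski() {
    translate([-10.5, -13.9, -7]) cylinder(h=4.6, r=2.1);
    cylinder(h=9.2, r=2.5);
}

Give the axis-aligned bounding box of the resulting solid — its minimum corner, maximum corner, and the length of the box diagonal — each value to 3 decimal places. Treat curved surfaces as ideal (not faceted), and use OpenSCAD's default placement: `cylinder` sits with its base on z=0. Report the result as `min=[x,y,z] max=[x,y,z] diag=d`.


min=[-15.100,-18.500,-7.000] max=[-5.900,-9.300,6.800] diag=18.966

A = translate([-10.5, -13.9, -7]) cylinder(h=4.6, r=2.1) → bbox [-12.6,-16,-7] .. [-8.4,-11.8,-2.4]
B = cylinder(h=9.2, r=2.5) → bbox [-2.5,-2.5,0] .. [2.5,2.5,9.2]
lo = A.lo+B.lo = [-12.6-2.5, -16-2.5, -7+0] = [-15.100,-18.500,-7.000]
hi = A.hi+B.hi = [-8.4+2.5, -11.8+2.5, -2.4+9.2] = [-5.900,-9.300,6.800]
diag = √(9.2²+9.2²+13.8²) = √359.72 = 18.966


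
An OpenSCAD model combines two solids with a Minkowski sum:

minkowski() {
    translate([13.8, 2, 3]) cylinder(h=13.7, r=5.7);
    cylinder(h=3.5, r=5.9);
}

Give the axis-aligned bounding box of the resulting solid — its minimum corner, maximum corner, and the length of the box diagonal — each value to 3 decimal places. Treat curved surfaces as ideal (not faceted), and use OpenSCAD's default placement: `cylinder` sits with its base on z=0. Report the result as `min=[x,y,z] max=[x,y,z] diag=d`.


A = translate([13.8, 2, 3]) cylinder(h=13.7, r=5.7) → bbox [8.1,-3.7,3] .. [19.5,7.7,16.7]
B = cylinder(h=3.5, r=5.9) → bbox [-5.9,-5.9,0] .. [5.9,5.9,3.5]
lo = A.lo+B.lo = [8.1-5.9, -3.7-5.9, 3+0] = [2.200,-9.600,3.000]
hi = A.hi+B.hi = [19.5+5.9, 7.7+5.9, 16.7+3.5] = [25.400,13.600,20.200]
diag = √(23.2²+23.2²+17.2²) = √1372.32 = 37.045

min=[2.200,-9.600,3.000] max=[25.400,13.600,20.200] diag=37.045


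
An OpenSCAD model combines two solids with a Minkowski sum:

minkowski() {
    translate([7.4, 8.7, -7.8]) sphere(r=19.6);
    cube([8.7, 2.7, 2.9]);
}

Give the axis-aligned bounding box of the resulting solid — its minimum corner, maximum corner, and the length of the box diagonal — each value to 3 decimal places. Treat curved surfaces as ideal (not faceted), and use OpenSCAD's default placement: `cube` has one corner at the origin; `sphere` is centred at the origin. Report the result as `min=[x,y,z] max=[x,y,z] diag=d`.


min=[-12.200,-10.900,-27.400] max=[35.700,31.000,14.700] diag=76.305

A = translate([7.4, 8.7, -7.8]) sphere(r=19.6) → bbox [-12.2,-10.9,-27.4] .. [27,28.3,11.8]
B = cube([8.7, 2.7, 2.9]) → bbox [0,0,0] .. [8.7,2.7,2.9]
lo = A.lo+B.lo = [-12.2+0, -10.9+0, -27.4+0] = [-12.200,-10.900,-27.400]
hi = A.hi+B.hi = [27+8.7, 28.3+2.7, 11.8+2.9] = [35.700,31.000,14.700]
diag = √(47.9²+41.9²+42.1²) = √5822.43 = 76.305


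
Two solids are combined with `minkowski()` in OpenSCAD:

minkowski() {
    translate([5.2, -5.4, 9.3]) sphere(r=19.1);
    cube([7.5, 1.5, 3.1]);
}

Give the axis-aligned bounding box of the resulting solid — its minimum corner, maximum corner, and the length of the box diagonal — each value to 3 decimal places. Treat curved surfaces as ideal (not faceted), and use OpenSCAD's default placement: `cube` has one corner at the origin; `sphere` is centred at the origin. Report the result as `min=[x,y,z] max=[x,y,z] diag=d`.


A = translate([5.2, -5.4, 9.3]) sphere(r=19.1) → bbox [-13.9,-24.5,-9.8] .. [24.3,13.7,28.4]
B = cube([7.5, 1.5, 3.1]) → bbox [0,0,0] .. [7.5,1.5,3.1]
lo = A.lo+B.lo = [-13.9+0, -24.5+0, -9.8+0] = [-13.900,-24.500,-9.800]
hi = A.hi+B.hi = [24.3+7.5, 13.7+1.5, 28.4+3.1] = [31.800,15.200,31.500]
diag = √(45.7²+39.7²+41.3²) = √5370.27 = 73.282

min=[-13.900,-24.500,-9.800] max=[31.800,15.200,31.500] diag=73.282


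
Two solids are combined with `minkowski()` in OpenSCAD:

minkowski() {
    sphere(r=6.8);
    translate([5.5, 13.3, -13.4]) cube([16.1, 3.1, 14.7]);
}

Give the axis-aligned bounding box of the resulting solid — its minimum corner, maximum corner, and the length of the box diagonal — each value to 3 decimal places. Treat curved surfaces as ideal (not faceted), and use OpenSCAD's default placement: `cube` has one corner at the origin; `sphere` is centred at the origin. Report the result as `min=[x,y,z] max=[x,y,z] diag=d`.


A = translate([5.5, 13.3, -13.4]) cube([16.1, 3.1, 14.7]) → bbox [5.5,13.3,-13.4] .. [21.6,16.4,1.3]
B = sphere(r=6.8) → bbox [-6.8,-6.8,-6.8] .. [6.8,6.8,6.8]
lo = A.lo+B.lo = [5.5-6.8, 13.3-6.8, -13.4-6.8] = [-1.300,6.500,-20.200]
hi = A.hi+B.hi = [21.6+6.8, 16.4+6.8, 1.3+6.8] = [28.400,23.200,8.100]
diag = √(29.7²+16.7²+28.3²) = √1961.87 = 44.293

min=[-1.300,6.500,-20.200] max=[28.400,23.200,8.100] diag=44.293


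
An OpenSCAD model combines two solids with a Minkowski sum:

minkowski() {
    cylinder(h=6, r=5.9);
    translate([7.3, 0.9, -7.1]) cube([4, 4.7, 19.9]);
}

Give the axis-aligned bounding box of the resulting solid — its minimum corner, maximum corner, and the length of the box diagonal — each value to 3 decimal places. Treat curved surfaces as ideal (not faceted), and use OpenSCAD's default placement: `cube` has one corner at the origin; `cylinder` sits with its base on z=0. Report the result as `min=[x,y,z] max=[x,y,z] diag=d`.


A = translate([7.3, 0.9, -7.1]) cube([4, 4.7, 19.9]) → bbox [7.3,0.9,-7.1] .. [11.3,5.6,12.8]
B = cylinder(h=6, r=5.9) → bbox [-5.9,-5.9,0] .. [5.9,5.9,6]
lo = A.lo+B.lo = [7.3-5.9, 0.9-5.9, -7.1+0] = [1.400,-5.000,-7.100]
hi = A.hi+B.hi = [11.3+5.9, 5.6+5.9, 12.8+6] = [17.200,11.500,18.800]
diag = √(15.8²+16.5²+25.9²) = √1192.7 = 34.535

min=[1.400,-5.000,-7.100] max=[17.200,11.500,18.800] diag=34.535


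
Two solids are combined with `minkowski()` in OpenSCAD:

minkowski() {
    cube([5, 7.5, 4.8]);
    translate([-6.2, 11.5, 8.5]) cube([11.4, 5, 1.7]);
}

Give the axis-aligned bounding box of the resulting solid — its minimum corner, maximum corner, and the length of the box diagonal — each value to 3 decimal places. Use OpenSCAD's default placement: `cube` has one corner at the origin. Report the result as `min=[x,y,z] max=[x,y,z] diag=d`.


min=[-6.200,11.500,8.500] max=[10.200,24.000,15.000] diag=21.621

A = translate([-6.2, 11.5, 8.5]) cube([11.4, 5, 1.7]) → bbox [-6.2,11.5,8.5] .. [5.2,16.5,10.2]
B = cube([5, 7.5, 4.8]) → bbox [0,0,0] .. [5,7.5,4.8]
lo = A.lo+B.lo = [-6.2+0, 11.5+0, 8.5+0] = [-6.200,11.500,8.500]
hi = A.hi+B.hi = [5.2+5, 16.5+7.5, 10.2+4.8] = [10.200,24.000,15.000]
diag = √(16.4²+12.5²+6.5²) = √467.46 = 21.621


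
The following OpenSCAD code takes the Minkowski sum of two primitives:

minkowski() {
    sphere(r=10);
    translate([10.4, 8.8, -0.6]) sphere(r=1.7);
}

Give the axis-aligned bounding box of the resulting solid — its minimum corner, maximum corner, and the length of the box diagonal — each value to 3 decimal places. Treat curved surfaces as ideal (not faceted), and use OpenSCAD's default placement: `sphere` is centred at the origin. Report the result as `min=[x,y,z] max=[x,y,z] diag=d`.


min=[-1.300,-2.900,-12.300] max=[22.100,20.500,11.100] diag=40.530

A = translate([10.4, 8.8, -0.6]) sphere(r=1.7) → bbox [8.7,7.1,-2.3] .. [12.1,10.5,1.1]
B = sphere(r=10) → bbox [-10,-10,-10] .. [10,10,10]
lo = A.lo+B.lo = [8.7-10, 7.1-10, -2.3-10] = [-1.300,-2.900,-12.300]
hi = A.hi+B.hi = [12.1+10, 10.5+10, 1.1+10] = [22.100,20.500,11.100]
diag = √(23.4²+23.4²+23.4²) = √1642.68 = 40.530


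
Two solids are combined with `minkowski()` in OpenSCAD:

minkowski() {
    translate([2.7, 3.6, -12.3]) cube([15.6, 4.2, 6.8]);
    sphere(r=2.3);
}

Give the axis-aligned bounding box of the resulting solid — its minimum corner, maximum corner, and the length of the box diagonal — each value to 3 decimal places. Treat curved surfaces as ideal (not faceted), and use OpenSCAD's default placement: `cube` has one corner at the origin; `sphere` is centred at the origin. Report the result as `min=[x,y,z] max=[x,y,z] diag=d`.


A = translate([2.7, 3.6, -12.3]) cube([15.6, 4.2, 6.8]) → bbox [2.7,3.6,-12.3] .. [18.3,7.8,-5.5]
B = sphere(r=2.3) → bbox [-2.3,-2.3,-2.3] .. [2.3,2.3,2.3]
lo = A.lo+B.lo = [2.7-2.3, 3.6-2.3, -12.3-2.3] = [0.400,1.300,-14.600]
hi = A.hi+B.hi = [18.3+2.3, 7.8+2.3, -5.5+2.3] = [20.600,10.100,-3.200]
diag = √(20.2²+8.8²+11.4²) = √615.44 = 24.808

min=[0.400,1.300,-14.600] max=[20.600,10.100,-3.200] diag=24.808


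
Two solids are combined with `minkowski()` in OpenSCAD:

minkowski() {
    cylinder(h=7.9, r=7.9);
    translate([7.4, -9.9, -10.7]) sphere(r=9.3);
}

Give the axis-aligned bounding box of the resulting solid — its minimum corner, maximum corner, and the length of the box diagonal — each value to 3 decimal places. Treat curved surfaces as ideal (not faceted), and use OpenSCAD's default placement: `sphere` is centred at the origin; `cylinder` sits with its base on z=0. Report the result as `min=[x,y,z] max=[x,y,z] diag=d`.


min=[-9.800,-27.100,-20.000] max=[24.600,7.300,6.500] diag=55.398

A = translate([7.4, -9.9, -10.7]) sphere(r=9.3) → bbox [-1.9,-19.2,-20] .. [16.7,-0.6,-1.4]
B = cylinder(h=7.9, r=7.9) → bbox [-7.9,-7.9,0] .. [7.9,7.9,7.9]
lo = A.lo+B.lo = [-1.9-7.9, -19.2-7.9, -20+0] = [-9.800,-27.100,-20.000]
hi = A.hi+B.hi = [16.7+7.9, -0.6+7.9, -1.4+7.9] = [24.600,7.300,6.500]
diag = √(34.4²+34.4²+26.5²) = √3068.97 = 55.398


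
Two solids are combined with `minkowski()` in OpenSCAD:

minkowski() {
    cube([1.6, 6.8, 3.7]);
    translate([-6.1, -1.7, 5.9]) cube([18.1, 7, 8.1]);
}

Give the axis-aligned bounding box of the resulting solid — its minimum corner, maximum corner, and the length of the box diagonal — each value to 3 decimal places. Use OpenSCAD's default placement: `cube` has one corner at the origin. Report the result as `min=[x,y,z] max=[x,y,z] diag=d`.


min=[-6.100,-1.700,5.900] max=[13.600,12.100,17.700] diag=26.791

A = translate([-6.1, -1.7, 5.9]) cube([18.1, 7, 8.1]) → bbox [-6.1,-1.7,5.9] .. [12,5.3,14]
B = cube([1.6, 6.8, 3.7]) → bbox [0,0,0] .. [1.6,6.8,3.7]
lo = A.lo+B.lo = [-6.1+0, -1.7+0, 5.9+0] = [-6.100,-1.700,5.900]
hi = A.hi+B.hi = [12+1.6, 5.3+6.8, 14+3.7] = [13.600,12.100,17.700]
diag = √(19.7²+13.8²+11.8²) = √717.77 = 26.791


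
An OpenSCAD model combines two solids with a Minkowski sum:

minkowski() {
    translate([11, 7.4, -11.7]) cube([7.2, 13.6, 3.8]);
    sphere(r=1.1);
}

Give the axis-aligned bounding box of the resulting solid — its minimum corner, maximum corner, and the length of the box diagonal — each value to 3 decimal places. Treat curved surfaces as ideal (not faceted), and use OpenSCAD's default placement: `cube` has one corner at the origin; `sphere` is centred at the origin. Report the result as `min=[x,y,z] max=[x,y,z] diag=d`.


A = translate([11, 7.4, -11.7]) cube([7.2, 13.6, 3.8]) → bbox [11,7.4,-11.7] .. [18.2,21,-7.9]
B = sphere(r=1.1) → bbox [-1.1,-1.1,-1.1] .. [1.1,1.1,1.1]
lo = A.lo+B.lo = [11-1.1, 7.4-1.1, -11.7-1.1] = [9.900,6.300,-12.800]
hi = A.hi+B.hi = [18.2+1.1, 21+1.1, -7.9+1.1] = [19.300,22.100,-6.800]
diag = √(9.4²+15.8²+6²) = √374 = 19.339

min=[9.900,6.300,-12.800] max=[19.300,22.100,-6.800] diag=19.339


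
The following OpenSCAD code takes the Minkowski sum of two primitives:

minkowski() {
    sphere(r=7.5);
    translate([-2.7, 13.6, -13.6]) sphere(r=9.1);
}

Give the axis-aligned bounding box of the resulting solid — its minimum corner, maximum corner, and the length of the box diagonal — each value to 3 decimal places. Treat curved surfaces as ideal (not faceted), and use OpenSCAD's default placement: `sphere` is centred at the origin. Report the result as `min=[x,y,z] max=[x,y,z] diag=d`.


A = translate([-2.7, 13.6, -13.6]) sphere(r=9.1) → bbox [-11.8,4.5,-22.7] .. [6.4,22.7,-4.5]
B = sphere(r=7.5) → bbox [-7.5,-7.5,-7.5] .. [7.5,7.5,7.5]
lo = A.lo+B.lo = [-11.8-7.5, 4.5-7.5, -22.7-7.5] = [-19.300,-3.000,-30.200]
hi = A.hi+B.hi = [6.4+7.5, 22.7+7.5, -4.5+7.5] = [13.900,30.200,3.000]
diag = √(33.2²+33.2²+33.2²) = √3306.72 = 57.504

min=[-19.300,-3.000,-30.200] max=[13.900,30.200,3.000] diag=57.504


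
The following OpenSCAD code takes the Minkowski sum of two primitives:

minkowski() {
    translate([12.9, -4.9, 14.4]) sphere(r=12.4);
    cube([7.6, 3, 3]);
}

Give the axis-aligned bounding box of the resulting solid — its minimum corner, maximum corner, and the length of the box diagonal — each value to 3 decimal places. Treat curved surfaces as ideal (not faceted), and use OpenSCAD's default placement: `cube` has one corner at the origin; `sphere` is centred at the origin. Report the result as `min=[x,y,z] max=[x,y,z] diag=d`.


A = translate([12.9, -4.9, 14.4]) sphere(r=12.4) → bbox [0.5,-17.3,2] .. [25.3,7.5,26.8]
B = cube([7.6, 3, 3]) → bbox [0,0,0] .. [7.6,3,3]
lo = A.lo+B.lo = [0.5+0, -17.3+0, 2+0] = [0.500,-17.300,2.000]
hi = A.hi+B.hi = [25.3+7.6, 7.5+3, 26.8+3] = [32.900,10.500,29.800]
diag = √(32.4²+27.8²+27.8²) = √2595.44 = 50.945

min=[0.500,-17.300,2.000] max=[32.900,10.500,29.800] diag=50.945


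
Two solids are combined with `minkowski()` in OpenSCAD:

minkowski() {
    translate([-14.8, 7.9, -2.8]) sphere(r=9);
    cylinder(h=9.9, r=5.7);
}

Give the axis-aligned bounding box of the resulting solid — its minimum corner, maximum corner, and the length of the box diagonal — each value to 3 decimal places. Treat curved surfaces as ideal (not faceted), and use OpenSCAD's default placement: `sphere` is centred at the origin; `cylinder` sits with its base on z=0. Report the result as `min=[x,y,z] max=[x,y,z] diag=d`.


min=[-29.500,-6.800,-11.800] max=[-0.100,22.600,16.100] diag=50.071

A = translate([-14.8, 7.9, -2.8]) sphere(r=9) → bbox [-23.8,-1.1,-11.8] .. [-5.8,16.9,6.2]
B = cylinder(h=9.9, r=5.7) → bbox [-5.7,-5.7,0] .. [5.7,5.7,9.9]
lo = A.lo+B.lo = [-23.8-5.7, -1.1-5.7, -11.8+0] = [-29.500,-6.800,-11.800]
hi = A.hi+B.hi = [-5.8+5.7, 16.9+5.7, 6.2+9.9] = [-0.100,22.600,16.100]
diag = √(29.4²+29.4²+27.9²) = √2507.13 = 50.071


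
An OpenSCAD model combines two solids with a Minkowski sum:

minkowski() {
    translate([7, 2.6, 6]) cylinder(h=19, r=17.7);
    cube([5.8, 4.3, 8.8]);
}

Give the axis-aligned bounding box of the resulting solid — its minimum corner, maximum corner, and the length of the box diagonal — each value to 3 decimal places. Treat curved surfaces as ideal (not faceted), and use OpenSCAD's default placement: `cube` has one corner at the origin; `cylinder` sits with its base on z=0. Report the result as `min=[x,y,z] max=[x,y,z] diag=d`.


min=[-10.700,-15.100,6.000] max=[30.500,24.600,33.800] diag=63.611

A = translate([7, 2.6, 6]) cylinder(h=19, r=17.7) → bbox [-10.7,-15.1,6] .. [24.7,20.3,25]
B = cube([5.8, 4.3, 8.8]) → bbox [0,0,0] .. [5.8,4.3,8.8]
lo = A.lo+B.lo = [-10.7+0, -15.1+0, 6+0] = [-10.700,-15.100,6.000]
hi = A.hi+B.hi = [24.7+5.8, 20.3+4.3, 25+8.8] = [30.500,24.600,33.800]
diag = √(41.2²+39.7²+27.8²) = √4046.37 = 63.611


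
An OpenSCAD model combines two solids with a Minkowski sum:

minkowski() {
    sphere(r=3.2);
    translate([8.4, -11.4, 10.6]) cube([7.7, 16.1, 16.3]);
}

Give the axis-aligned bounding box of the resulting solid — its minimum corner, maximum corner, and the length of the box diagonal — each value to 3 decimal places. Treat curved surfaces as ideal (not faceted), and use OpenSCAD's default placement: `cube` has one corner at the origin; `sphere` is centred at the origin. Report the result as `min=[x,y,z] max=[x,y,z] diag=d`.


min=[5.200,-14.600,7.400] max=[19.300,7.900,30.100] diag=34.934

A = translate([8.4, -11.4, 10.6]) cube([7.7, 16.1, 16.3]) → bbox [8.4,-11.4,10.6] .. [16.1,4.7,26.9]
B = sphere(r=3.2) → bbox [-3.2,-3.2,-3.2] .. [3.2,3.2,3.2]
lo = A.lo+B.lo = [8.4-3.2, -11.4-3.2, 10.6-3.2] = [5.200,-14.600,7.400]
hi = A.hi+B.hi = [16.1+3.2, 4.7+3.2, 26.9+3.2] = [19.300,7.900,30.100]
diag = √(14.1²+22.5²+22.7²) = √1220.35 = 34.934


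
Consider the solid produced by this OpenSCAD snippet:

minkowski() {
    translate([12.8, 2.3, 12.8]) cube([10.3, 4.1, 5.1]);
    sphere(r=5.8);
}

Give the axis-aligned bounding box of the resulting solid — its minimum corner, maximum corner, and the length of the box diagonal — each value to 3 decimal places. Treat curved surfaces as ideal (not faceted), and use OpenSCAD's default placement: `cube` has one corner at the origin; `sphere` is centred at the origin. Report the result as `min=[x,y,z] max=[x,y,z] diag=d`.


min=[7.000,-3.500,7.000] max=[28.900,12.200,23.700] diag=31.702

A = translate([12.8, 2.3, 12.8]) cube([10.3, 4.1, 5.1]) → bbox [12.8,2.3,12.8] .. [23.1,6.4,17.9]
B = sphere(r=5.8) → bbox [-5.8,-5.8,-5.8] .. [5.8,5.8,5.8]
lo = A.lo+B.lo = [12.8-5.8, 2.3-5.8, 12.8-5.8] = [7.000,-3.500,7.000]
hi = A.hi+B.hi = [23.1+5.8, 6.4+5.8, 17.9+5.8] = [28.900,12.200,23.700]
diag = √(21.9²+15.7²+16.7²) = √1004.99 = 31.702


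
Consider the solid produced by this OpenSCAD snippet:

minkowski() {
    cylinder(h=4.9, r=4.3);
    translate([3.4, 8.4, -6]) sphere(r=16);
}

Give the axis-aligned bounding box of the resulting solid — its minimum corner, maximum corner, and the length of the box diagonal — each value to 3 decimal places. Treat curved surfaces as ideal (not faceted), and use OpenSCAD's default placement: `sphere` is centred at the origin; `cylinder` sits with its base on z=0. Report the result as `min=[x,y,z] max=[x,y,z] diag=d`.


A = translate([3.4, 8.4, -6]) sphere(r=16) → bbox [-12.6,-7.6,-22] .. [19.4,24.4,10]
B = cylinder(h=4.9, r=4.3) → bbox [-4.3,-4.3,0] .. [4.3,4.3,4.9]
lo = A.lo+B.lo = [-12.6-4.3, -7.6-4.3, -22+0] = [-16.900,-11.900,-22.000]
hi = A.hi+B.hi = [19.4+4.3, 24.4+4.3, 10+4.9] = [23.700,28.700,14.900]
diag = √(40.6²+40.6²+36.9²) = √4658.33 = 68.252

min=[-16.900,-11.900,-22.000] max=[23.700,28.700,14.900] diag=68.252


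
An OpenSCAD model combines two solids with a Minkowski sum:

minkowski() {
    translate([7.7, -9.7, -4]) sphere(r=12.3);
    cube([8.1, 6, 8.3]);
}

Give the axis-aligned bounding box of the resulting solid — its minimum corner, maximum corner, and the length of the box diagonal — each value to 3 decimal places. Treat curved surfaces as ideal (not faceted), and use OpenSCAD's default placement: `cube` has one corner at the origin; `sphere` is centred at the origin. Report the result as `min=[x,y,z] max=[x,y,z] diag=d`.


min=[-4.600,-22.000,-16.300] max=[28.100,8.600,16.600] diag=55.570

A = translate([7.7, -9.7, -4]) sphere(r=12.3) → bbox [-4.6,-22,-16.3] .. [20,2.6,8.3]
B = cube([8.1, 6, 8.3]) → bbox [0,0,0] .. [8.1,6,8.3]
lo = A.lo+B.lo = [-4.6+0, -22+0, -16.3+0] = [-4.600,-22.000,-16.300]
hi = A.hi+B.hi = [20+8.1, 2.6+6, 8.3+8.3] = [28.100,8.600,16.600]
diag = √(32.7²+30.6²+32.9²) = √3088.06 = 55.570


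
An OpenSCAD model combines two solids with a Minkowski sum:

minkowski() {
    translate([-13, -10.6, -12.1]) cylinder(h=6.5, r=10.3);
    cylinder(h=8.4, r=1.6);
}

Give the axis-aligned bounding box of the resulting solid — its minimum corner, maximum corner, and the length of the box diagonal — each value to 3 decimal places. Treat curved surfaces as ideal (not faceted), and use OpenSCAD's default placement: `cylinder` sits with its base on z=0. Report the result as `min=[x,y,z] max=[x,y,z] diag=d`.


A = translate([-13, -10.6, -12.1]) cylinder(h=6.5, r=10.3) → bbox [-23.3,-20.9,-12.1] .. [-2.7,-0.3,-5.6]
B = cylinder(h=8.4, r=1.6) → bbox [-1.6,-1.6,0] .. [1.6,1.6,8.4]
lo = A.lo+B.lo = [-23.3-1.6, -20.9-1.6, -12.1+0] = [-24.900,-22.500,-12.100]
hi = A.hi+B.hi = [-2.7+1.6, -0.3+1.6, -5.6+8.4] = [-1.100,1.300,2.800]
diag = √(23.8²+23.8²+14.9²) = √1354.89 = 36.809

min=[-24.900,-22.500,-12.100] max=[-1.100,1.300,2.800] diag=36.809


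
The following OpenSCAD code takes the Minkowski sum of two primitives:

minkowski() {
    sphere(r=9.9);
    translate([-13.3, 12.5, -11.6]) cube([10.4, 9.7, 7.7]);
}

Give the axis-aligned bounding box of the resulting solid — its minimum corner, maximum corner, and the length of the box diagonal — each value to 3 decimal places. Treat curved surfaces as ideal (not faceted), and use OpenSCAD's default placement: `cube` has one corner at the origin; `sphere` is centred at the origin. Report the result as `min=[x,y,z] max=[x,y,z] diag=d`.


A = translate([-13.3, 12.5, -11.6]) cube([10.4, 9.7, 7.7]) → bbox [-13.3,12.5,-11.6] .. [-2.9,22.2,-3.9]
B = sphere(r=9.9) → bbox [-9.9,-9.9,-9.9] .. [9.9,9.9,9.9]
lo = A.lo+B.lo = [-13.3-9.9, 12.5-9.9, -11.6-9.9] = [-23.200,2.600,-21.500]
hi = A.hi+B.hi = [-2.9+9.9, 22.2+9.9, -3.9+9.9] = [7.000,32.100,6.000]
diag = √(30.2²+29.5²+27.5²) = √2538.54 = 50.384

min=[-23.200,2.600,-21.500] max=[7.000,32.100,6.000] diag=50.384


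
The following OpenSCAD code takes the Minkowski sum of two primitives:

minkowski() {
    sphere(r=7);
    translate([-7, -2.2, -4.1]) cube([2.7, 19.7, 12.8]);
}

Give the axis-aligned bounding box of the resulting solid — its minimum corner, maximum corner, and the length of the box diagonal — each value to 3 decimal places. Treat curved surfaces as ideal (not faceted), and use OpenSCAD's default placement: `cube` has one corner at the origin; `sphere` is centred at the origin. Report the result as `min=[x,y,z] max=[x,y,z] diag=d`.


min=[-14.000,-9.200,-11.100] max=[2.700,24.500,15.700] diag=46.182

A = translate([-7, -2.2, -4.1]) cube([2.7, 19.7, 12.8]) → bbox [-7,-2.2,-4.1] .. [-4.3,17.5,8.7]
B = sphere(r=7) → bbox [-7,-7,-7] .. [7,7,7]
lo = A.lo+B.lo = [-7-7, -2.2-7, -4.1-7] = [-14.000,-9.200,-11.100]
hi = A.hi+B.hi = [-4.3+7, 17.5+7, 8.7+7] = [2.700,24.500,15.700]
diag = √(16.7²+33.7²+26.8²) = √2132.82 = 46.182
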